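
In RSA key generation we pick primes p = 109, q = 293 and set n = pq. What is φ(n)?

31536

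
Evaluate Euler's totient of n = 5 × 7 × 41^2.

φ(58835) = 58835 · (1 − 1/5) · (1 − 1/7) · (1 − 1/41)
       = 58835 · 960/1435 = 39360.

39360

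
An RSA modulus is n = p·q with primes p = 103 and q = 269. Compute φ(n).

For distinct primes, φ(pq) = (p−1)(q−1) = 102 × 268 = 27336.

27336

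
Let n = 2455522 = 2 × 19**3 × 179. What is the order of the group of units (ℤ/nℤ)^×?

1156644

φ(2455522) = 2455522 · (1 − 1/2) · (1 − 1/19) · (1 − 1/179)
       = 2455522 · 3204/6802 = 1156644.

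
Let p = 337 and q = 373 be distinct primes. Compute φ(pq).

For distinct primes, φ(pq) = (p−1)(q−1) = 336 × 372 = 124992.

124992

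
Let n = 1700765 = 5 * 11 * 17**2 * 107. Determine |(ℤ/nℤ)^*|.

1153280

φ(1700765) = 1700765 · (1 − 1/5) · (1 − 1/11) · (1 − 1/17) · (1 − 1/107)
       = 1700765 · 67840/100045 = 1153280.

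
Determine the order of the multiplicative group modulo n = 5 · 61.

φ(305) = 305 · (1 − 1/5) · (1 − 1/61)
       = 305 · 240/305 = 240.

240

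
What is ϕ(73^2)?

φ(5329) = 5329 · (1 − 1/73)
       = 5329 · 72/73 = 5256.

5256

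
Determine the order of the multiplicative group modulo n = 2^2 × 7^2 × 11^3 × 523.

φ(136438148) = 136438148 · (1 − 1/2) · (1 − 1/7) · (1 − 1/11) · (1 − 1/523)
       = 136438148 · 31320/80542 = 53056080.

53056080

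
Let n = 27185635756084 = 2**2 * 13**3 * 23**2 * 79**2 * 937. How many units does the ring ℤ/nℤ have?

φ(2^2) = 2^2 − 2^1 = 4 − 2 = 2.
φ(13^3) = 13^2·(13−1) = 169·12 = 2028.
φ(23^2) = 23^2 − 23^1 = 529 − 23 = 506.
φ(79^2) = 79^1·(79−1) = 79·78 = 6162.
φ(937) = 937 − 1 = 936.
Multiply: 2 · 2028 · 506 · 6162 · 936 = 11837118788352.

11837118788352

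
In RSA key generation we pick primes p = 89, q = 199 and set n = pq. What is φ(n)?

17424

φ(n) = (p − 1)(q − 1) = (89−1)(199−1) = 88·198 = 17424.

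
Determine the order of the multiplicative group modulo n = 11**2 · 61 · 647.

4263600

φ(4775507) = 4775507 · (1 − 1/11) · (1 − 1/61) · (1 − 1/647)
       = 4775507 · 387600/434137 = 4263600.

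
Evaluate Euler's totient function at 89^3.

697048

φ(704969) = 704969 · (1 − 1/89)
       = 704969 · 88/89 = 697048.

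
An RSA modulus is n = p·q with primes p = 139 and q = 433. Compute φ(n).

59616

φ(139) = 139 − 1 = 138.
φ(433) = 433 − 1 = 432.
Since φ is multiplicative, φ(60187) = 138 · 432 = 59616.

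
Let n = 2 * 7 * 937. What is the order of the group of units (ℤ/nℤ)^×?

5616

φ(2) = 2 − 1 = 1.
φ(7) = 7 − 1 = 6.
φ(937) = 937 − 1 = 936.
Multiply: 1 · 6 · 936 = 5616.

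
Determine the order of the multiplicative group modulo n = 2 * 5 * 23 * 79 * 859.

5889312

φ(2) = 2 − 1 = 1.
φ(5) = 5 − 1 = 4.
φ(23) = 23 − 1 = 22.
φ(79) = 79 − 1 = 78.
φ(859) = 859 − 1 = 858.
Since φ is multiplicative, φ(15608030) = 1 · 4 · 22 · 78 · 858 = 5889312.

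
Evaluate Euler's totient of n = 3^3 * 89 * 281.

φ(675243) = 675243 · (1 − 1/3) · (1 − 1/89) · (1 − 1/281)
       = 675243 · 49280/75027 = 443520.

443520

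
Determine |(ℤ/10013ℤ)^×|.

8640

10013 = 17 · 19 · 31.
φ(10013) = 10013 · (1 − 1/17) · (1 − 1/19) · (1 − 1/31)
       = 10013 · 8640/10013 = 8640.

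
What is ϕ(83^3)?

φ(83^3) = 83^2·(83−1) = 6889·82 = 564898.

564898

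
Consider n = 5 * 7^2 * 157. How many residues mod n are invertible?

26208

φ(38465) = 38465 · (1 − 1/5) · (1 − 1/7) · (1 − 1/157)
       = 38465 · 3744/5495 = 26208.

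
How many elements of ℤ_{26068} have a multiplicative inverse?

Factor 26068: 26068 = 2^2 * 7^3 * 19.
φ(26068) = 26068 · (1 − 1/2) · (1 − 1/7) · (1 − 1/19)
       = 26068 · 108/266 = 10584.

10584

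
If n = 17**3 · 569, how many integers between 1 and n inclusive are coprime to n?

φ(17^3) = 17^2·(17−1) = 289·16 = 4624.
φ(569) = 569 − 1 = 568.
Since φ is multiplicative, φ(2795497) = 4624 · 568 = 2626432.

2626432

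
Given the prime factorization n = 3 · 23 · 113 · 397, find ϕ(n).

1951488

φ(3095409) = 3095409 · (1 − 1/3) · (1 − 1/23) · (1 − 1/113) · (1 − 1/397)
       = 3095409 · 1951488/3095409 = 1951488.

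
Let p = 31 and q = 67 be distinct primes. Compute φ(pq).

1980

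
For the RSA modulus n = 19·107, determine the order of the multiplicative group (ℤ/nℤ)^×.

φ(pq) = (p−1)(q−1) = 18 · 106 = 1908.

1908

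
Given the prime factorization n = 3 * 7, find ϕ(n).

12

φ(3) = 3 − 1 = 2.
φ(7) = 7 − 1 = 6.
Since φ is multiplicative, φ(21) = 2 · 6 = 12.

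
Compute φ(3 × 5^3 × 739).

147600

φ(3) = 3 − 1 = 2.
φ(5^3) = 5^3 − 5^2 = 125 − 25 = 100.
φ(739) = 739 − 1 = 738.
Since φ is multiplicative, φ(277125) = 2 · 100 · 738 = 147600.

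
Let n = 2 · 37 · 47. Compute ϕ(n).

1656

φ(2) = 2 − 1 = 1.
φ(37) = 37 − 1 = 36.
φ(47) = 47 − 1 = 46.
φ(3478) = 1 × 36 × 46 = 1656.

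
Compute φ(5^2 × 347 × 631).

4359600

φ(5^2) = 5^2 − 5^1 = 25 − 5 = 20.
φ(347) = 347 − 1 = 346.
φ(631) = 631 − 1 = 630.
Multiply: 20 · 346 · 630 = 4359600.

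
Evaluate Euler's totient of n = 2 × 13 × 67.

792

φ(1742) = 1742 · (1 − 1/2) · (1 − 1/13) · (1 − 1/67)
       = 1742 · 792/1742 = 792.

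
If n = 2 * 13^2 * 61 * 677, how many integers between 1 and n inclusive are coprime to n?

φ(2) = 2 − 1 = 1.
φ(13^2) = 13^1·(13−1) = 13·12 = 156.
φ(61) = 61 − 1 = 60.
φ(677) = 677 − 1 = 676.
Multiply: 1 · 156 · 60 · 676 = 6327360.

6327360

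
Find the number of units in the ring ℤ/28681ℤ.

25872

Factor 28681: 28681 = 23 * 29 * 43.
φ(28681) = 28681 · (1 − 1/23) · (1 − 1/29) · (1 − 1/43)
       = 28681 · 25872/28681 = 25872.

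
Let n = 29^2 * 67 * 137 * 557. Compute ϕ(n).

4052412672

φ(4299783223) = 4299783223 · (1 − 1/29) · (1 − 1/67) · (1 − 1/137) · (1 − 1/557)
       = 4299783223 · 139738368/148268387 = 4052412672.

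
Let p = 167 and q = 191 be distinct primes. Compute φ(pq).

φ(pq) = (p−1)(q−1) = 166 · 190 = 31540.

31540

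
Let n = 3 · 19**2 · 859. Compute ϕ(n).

φ(930297) = 930297 · (1 − 1/3) · (1 − 1/19) · (1 − 1/859)
       = 930297 · 30888/48963 = 586872.

586872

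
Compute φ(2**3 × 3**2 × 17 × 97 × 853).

31408128

φ(2^3) = 2^2·(2−1) = 4·1 = 4.
φ(3^2) = 3^1·(3−1) = 3·2 = 6.
φ(17) = 17 − 1 = 16.
φ(97) = 97 − 1 = 96.
φ(853) = 853 − 1 = 852.
Multiply: 4 · 6 · 16 · 96 · 852 = 31408128.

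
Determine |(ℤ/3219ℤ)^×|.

2016

First factor: 3219 = 3 * 29 * 37.
φ(3) = 3 − 1 = 2.
φ(29) = 29 − 1 = 28.
φ(37) = 37 − 1 = 36.
φ(3219) = 2 × 28 × 36 = 2016.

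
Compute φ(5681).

4752

Prime factorization: 5681 = 13 × 19 × 23.
φ(13) = 13 − 1 = 12.
φ(19) = 19 − 1 = 18.
φ(23) = 23 − 1 = 22.
φ(5681) = 12 × 18 × 22 = 4752.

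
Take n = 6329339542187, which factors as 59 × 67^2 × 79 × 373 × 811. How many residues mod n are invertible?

6027945168960

φ(59) = 59 − 1 = 58.
φ(67^2) = 67^1·(67−1) = 67·66 = 4422.
φ(79) = 79 − 1 = 78.
φ(373) = 373 − 1 = 372.
φ(811) = 811 − 1 = 810.
φ(6329339542187) = 58 × 4422 × 78 × 372 × 810 = 6027945168960.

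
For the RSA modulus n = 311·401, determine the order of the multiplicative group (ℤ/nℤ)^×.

124000

φ(124711) = 124711 · (1 − 1/311) · (1 − 1/401)
       = 124711 · 124000/124711 = 124000.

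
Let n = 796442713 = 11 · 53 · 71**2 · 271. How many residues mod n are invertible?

φ(796442713) = 796442713 · (1 − 1/11) · (1 − 1/53) · (1 − 1/71) · (1 − 1/271)
       = 796442713 · 9828000/11217503 = 697788000.

697788000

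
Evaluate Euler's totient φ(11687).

10080

Prime factorization: 11687 = 13 * 29 * 31.
φ(13) = 13 − 1 = 12.
φ(29) = 29 − 1 = 28.
φ(31) = 31 − 1 = 30.
Since φ is multiplicative, φ(11687) = 12 · 28 · 30 = 10080.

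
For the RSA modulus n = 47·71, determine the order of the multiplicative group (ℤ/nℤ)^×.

3220

For distinct primes, φ(pq) = (p−1)(q−1) = 46 × 70 = 3220.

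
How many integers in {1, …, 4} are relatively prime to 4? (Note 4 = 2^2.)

2

φ(4) = 4 · (1 − 1/2)
       = 4 · 1/2 = 2.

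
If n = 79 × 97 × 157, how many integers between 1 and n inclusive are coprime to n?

φ(79) = 79 − 1 = 78.
φ(97) = 97 − 1 = 96.
φ(157) = 157 − 1 = 156.
φ(1203091) = 78 × 96 × 156 = 1168128.

1168128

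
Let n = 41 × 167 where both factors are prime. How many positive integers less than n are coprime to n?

6640

φ(41) = 41 − 1 = 40.
φ(167) = 167 − 1 = 166.
Since φ is multiplicative, φ(6847) = 40 · 166 = 6640.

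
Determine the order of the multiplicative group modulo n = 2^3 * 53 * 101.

20800

φ(42824) = 42824 · (1 − 1/2) · (1 − 1/53) · (1 − 1/101)
       = 42824 · 5200/10706 = 20800.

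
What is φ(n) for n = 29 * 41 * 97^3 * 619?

φ(29) = 29 − 1 = 28.
φ(41) = 41 − 1 = 40.
φ(97^3) = 97^3 − 97^2 = 912673 − 9409 = 903264.
φ(619) = 619 − 1 = 618.
φ(671719113943) = 28 × 40 × 903264 × 618 = 625203210240.

625203210240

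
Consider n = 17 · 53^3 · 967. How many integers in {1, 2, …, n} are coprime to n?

φ(2447389003) = 2447389003 · (1 − 1/17) · (1 − 1/53) · (1 − 1/967)
       = 2447389003 · 803712/871267 = 2257627008.

2257627008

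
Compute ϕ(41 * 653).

26080

φ(41) = 41 − 1 = 40.
φ(653) = 653 − 1 = 652.
φ(26773) = 40 × 652 = 26080.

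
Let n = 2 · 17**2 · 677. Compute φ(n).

183872

φ(391306) = 391306 · (1 − 1/2) · (1 − 1/17) · (1 − 1/677)
       = 391306 · 10816/23018 = 183872.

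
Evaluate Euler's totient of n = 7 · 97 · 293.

168192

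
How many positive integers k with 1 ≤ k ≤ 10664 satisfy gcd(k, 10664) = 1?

5040

10664 = 2**3 · 31 · 43.
φ(10664) = 10664 · (1 − 1/2) · (1 − 1/31) · (1 − 1/43)
       = 10664 · 1260/2666 = 5040.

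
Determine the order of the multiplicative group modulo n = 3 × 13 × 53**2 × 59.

φ(6463509) = 6463509 · (1 − 1/3) · (1 − 1/13) · (1 − 1/53) · (1 − 1/59)
       = 6463509 · 72384/121953 = 3836352.

3836352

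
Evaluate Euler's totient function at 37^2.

φ(1369) = 1369 · (1 − 1/37)
       = 1369 · 36/37 = 1332.

1332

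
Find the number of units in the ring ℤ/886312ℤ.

Factor 886312: 886312 = 2^3 · 7^3 · 17 · 19.
φ(886312) = 886312 · (1 − 1/2) · (1 − 1/7) · (1 − 1/17) · (1 − 1/19)
       = 886312 · 1728/4522 = 338688.

338688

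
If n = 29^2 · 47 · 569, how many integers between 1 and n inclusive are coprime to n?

φ(22490863) = 22490863 · (1 − 1/29) · (1 − 1/47) · (1 − 1/569)
       = 22490863 · 731584/775547 = 21215936.

21215936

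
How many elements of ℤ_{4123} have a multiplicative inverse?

4123 = 7 × 19 × 31.
φ(7) = 7 − 1 = 6.
φ(19) = 19 − 1 = 18.
φ(31) = 31 − 1 = 30.
φ(4123) = 6 × 18 × 30 = 3240.

3240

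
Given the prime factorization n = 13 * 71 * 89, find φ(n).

73920

φ(82147) = 82147 · (1 − 1/13) · (1 − 1/71) · (1 − 1/89)
       = 82147 · 73920/82147 = 73920.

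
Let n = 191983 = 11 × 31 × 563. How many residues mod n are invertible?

φ(11) = 11 − 1 = 10.
φ(31) = 31 − 1 = 30.
φ(563) = 563 − 1 = 562.
Multiply: 10 · 30 · 562 = 168600.

168600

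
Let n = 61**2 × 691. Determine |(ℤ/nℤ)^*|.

φ(61^2) = 61^2 − 61^1 = 3721 − 61 = 3660.
φ(691) = 691 − 1 = 690.
Multiply: 3660 · 690 = 2525400.

2525400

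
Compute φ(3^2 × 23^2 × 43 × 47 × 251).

1466388000

φ(3^2) = 3^2 − 3^1 = 9 − 3 = 6.
φ(23^2) = 23^2 − 23^1 = 529 − 23 = 506.
φ(43) = 43 − 1 = 42.
φ(47) = 47 − 1 = 46.
φ(251) = 251 − 1 = 250.
φ(2415117231) = 6 × 506 × 42 × 46 × 250 = 1466388000.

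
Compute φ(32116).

12960

32116 = 2**2 · 7 · 31 · 37.
φ(2^2) = 2^2 − 2^1 = 4 − 2 = 2.
φ(7) = 7 − 1 = 6.
φ(31) = 31 − 1 = 30.
φ(37) = 37 − 1 = 36.
Multiply: 2 · 6 · 30 · 36 = 12960.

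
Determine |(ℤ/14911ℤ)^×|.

12960

14911 = 13 * 31 * 37.
φ(14911) = 14911 · (1 − 1/13) · (1 − 1/31) · (1 − 1/37)
       = 14911 · 12960/14911 = 12960.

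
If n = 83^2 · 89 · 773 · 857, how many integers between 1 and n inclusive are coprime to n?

φ(83^2) = 83^1·(83−1) = 83·82 = 6806.
φ(89) = 89 − 1 = 88.
φ(773) = 773 − 1 = 772.
φ(857) = 857 − 1 = 856.
Multiply: 6806 · 88 · 772 · 856 = 395790788096.

395790788096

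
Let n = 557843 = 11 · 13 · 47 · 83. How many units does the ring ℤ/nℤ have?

452640

φ(11) = 11 − 1 = 10.
φ(13) = 13 − 1 = 12.
φ(47) = 47 − 1 = 46.
φ(83) = 83 − 1 = 82.
Multiply: 10 · 12 · 46 · 82 = 452640.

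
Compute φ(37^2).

1332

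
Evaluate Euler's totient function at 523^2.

φ(273529) = 273529 · (1 − 1/523)
       = 273529 · 522/523 = 273006.

273006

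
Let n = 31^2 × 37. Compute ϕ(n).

φ(35557) = 35557 · (1 − 1/31) · (1 − 1/37)
       = 35557 · 1080/1147 = 33480.

33480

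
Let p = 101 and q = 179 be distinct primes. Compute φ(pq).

17800

For distinct primes, φ(pq) = (p−1)(q−1) = 100 × 178 = 17800.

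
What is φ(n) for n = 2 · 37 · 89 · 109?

342144

φ(717874) = 717874 · (1 − 1/2) · (1 − 1/37) · (1 − 1/89) · (1 − 1/109)
       = 717874 · 342144/717874 = 342144.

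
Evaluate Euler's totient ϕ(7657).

First factor: 7657 = 13 × 19 × 31.
φ(13) = 13 − 1 = 12.
φ(19) = 19 − 1 = 18.
φ(31) = 31 − 1 = 30.
Since φ is multiplicative, φ(7657) = 12 · 18 · 30 = 6480.

6480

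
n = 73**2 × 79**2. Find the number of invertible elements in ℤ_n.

32387472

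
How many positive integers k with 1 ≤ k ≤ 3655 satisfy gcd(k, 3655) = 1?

Prime factorization: 3655 = 5 * 17 * 43.
φ(3655) = 3655 · (1 − 1/5) · (1 − 1/17) · (1 − 1/43)
       = 3655 · 2688/3655 = 2688.

2688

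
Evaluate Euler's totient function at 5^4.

500

φ(625) = 625 · (1 − 1/5)
       = 625 · 4/5 = 500.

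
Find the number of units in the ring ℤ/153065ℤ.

106480

Prime factorization: 153065 = 5 * 11^3 * 23.
φ(153065) = 153065 · (1 − 1/5) · (1 − 1/11) · (1 − 1/23)
       = 153065 · 880/1265 = 106480.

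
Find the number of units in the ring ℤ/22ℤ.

Prime factorization: 22 = 2 · 11.
φ(2) = 2 − 1 = 1.
φ(11) = 11 − 1 = 10.
Since φ is multiplicative, φ(22) = 1 · 10 = 10.

10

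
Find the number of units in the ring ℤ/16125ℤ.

Factor 16125: 16125 = 3 · 5^3 · 43.
φ(3) = 3 − 1 = 2.
φ(5^3) = 5^3 − 5^2 = 125 − 25 = 100.
φ(43) = 43 − 1 = 42.
Multiply: 2 · 100 · 42 = 8400.

8400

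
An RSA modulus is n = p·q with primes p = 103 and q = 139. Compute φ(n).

φ(14317) = 14317 · (1 − 1/103) · (1 − 1/139)
       = 14317 · 14076/14317 = 14076.

14076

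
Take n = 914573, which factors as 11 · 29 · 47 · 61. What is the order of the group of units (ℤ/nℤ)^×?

φ(11) = 11 − 1 = 10.
φ(29) = 29 − 1 = 28.
φ(47) = 47 − 1 = 46.
φ(61) = 61 − 1 = 60.
Multiply: 10 · 28 · 46 · 60 = 772800.

772800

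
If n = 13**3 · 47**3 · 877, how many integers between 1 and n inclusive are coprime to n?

φ(13^3) = 13^3 − 13^2 = 2197 − 169 = 2028.
φ(47^3) = 47^3 − 47^2 = 103823 − 2209 = 101614.
φ(877) = 877 − 1 = 876.
Multiply: 2028 · 101614 · 876 = 180520116192.

180520116192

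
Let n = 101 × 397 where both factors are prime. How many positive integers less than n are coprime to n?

39600

φ(n) = (p − 1)(q − 1) = (101−1)(397−1) = 100·396 = 39600.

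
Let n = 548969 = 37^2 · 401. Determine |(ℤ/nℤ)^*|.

φ(548969) = 548969 · (1 − 1/37) · (1 − 1/401)
       = 548969 · 14400/14837 = 532800.

532800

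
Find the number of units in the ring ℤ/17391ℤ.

Prime factorization: 17391 = 3 · 11 · 17 · 31.
φ(17391) = 17391 · (1 − 1/3) · (1 − 1/11) · (1 − 1/17) · (1 − 1/31)
       = 17391 · 9600/17391 = 9600.

9600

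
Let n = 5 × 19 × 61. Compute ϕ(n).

φ(5795) = 5795 · (1 − 1/5) · (1 − 1/19) · (1 − 1/61)
       = 5795 · 4320/5795 = 4320.

4320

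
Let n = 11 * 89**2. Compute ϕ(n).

78320

φ(11) = 11 − 1 = 10.
φ(89^2) = 89^2 − 89^1 = 7921 − 89 = 7832.
Multiply: 10 · 7832 = 78320.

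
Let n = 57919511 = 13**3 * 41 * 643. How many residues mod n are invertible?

φ(13^3) = 13^3 − 13^2 = 2197 − 169 = 2028.
φ(41) = 41 − 1 = 40.
φ(643) = 643 − 1 = 642.
Since φ is multiplicative, φ(57919511) = 2028 · 40 · 642 = 52079040.

52079040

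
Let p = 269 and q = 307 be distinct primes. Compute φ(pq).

82008

φ(82583) = 82583 · (1 − 1/269) · (1 − 1/307)
       = 82583 · 82008/82583 = 82008.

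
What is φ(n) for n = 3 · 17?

φ(3) = 3 − 1 = 2.
φ(17) = 17 − 1 = 16.
Since φ is multiplicative, φ(51) = 2 · 16 = 32.

32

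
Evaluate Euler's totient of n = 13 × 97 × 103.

117504

φ(129883) = 129883 · (1 − 1/13) · (1 − 1/97) · (1 − 1/103)
       = 129883 · 117504/129883 = 117504.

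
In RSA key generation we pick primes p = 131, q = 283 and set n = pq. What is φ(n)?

36660

φ(37073) = 37073 · (1 − 1/131) · (1 − 1/283)
       = 37073 · 36660/37073 = 36660.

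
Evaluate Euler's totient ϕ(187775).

120960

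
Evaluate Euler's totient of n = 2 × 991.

φ(1982) = 1982 · (1 − 1/2) · (1 − 1/991)
       = 1982 · 990/1982 = 990.

990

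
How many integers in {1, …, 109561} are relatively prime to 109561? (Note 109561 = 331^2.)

109230

φ(331^2) = 331^2 − 331^1 = 109561 − 331 = 109230.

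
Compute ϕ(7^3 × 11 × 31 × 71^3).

φ(41862344293) = 41862344293 · (1 − 1/7) · (1 − 1/11) · (1 − 1/31) · (1 − 1/71)
       = 41862344293 · 126000/169477 = 31123134000.

31123134000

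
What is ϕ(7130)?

2640

Factor 7130: 7130 = 2 · 5 · 23 · 31.
φ(7130) = 7130 · (1 − 1/2) · (1 − 1/5) · (1 − 1/23) · (1 − 1/31)
       = 7130 · 2640/7130 = 2640.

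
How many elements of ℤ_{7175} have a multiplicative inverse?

4800

Prime factorization: 7175 = 5^2 × 7 × 41.
φ(7175) = 7175 · (1 − 1/5) · (1 − 1/7) · (1 − 1/41)
       = 7175 · 960/1435 = 4800.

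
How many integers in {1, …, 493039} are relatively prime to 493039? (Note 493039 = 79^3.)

486798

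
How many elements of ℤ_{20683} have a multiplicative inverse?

First factor: 20683 = 13 × 37 × 43.
φ(20683) = 20683 · (1 − 1/13) · (1 − 1/37) · (1 − 1/43)
       = 20683 · 18144/20683 = 18144.

18144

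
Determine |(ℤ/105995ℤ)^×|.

75264

First factor: 105995 = 5 · 17 · 29 · 43.
φ(5) = 5 − 1 = 4.
φ(17) = 17 − 1 = 16.
φ(29) = 29 − 1 = 28.
φ(43) = 43 − 1 = 42.
φ(105995) = 4 × 16 × 28 × 42 = 75264.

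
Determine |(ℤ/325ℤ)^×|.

240

Factor 325: 325 = 5**2 · 13.
φ(325) = 325 · (1 − 1/5) · (1 − 1/13)
       = 325 · 48/65 = 240.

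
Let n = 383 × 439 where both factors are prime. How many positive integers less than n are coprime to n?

167316

φ(n) = (p − 1)(q − 1) = (383−1)(439−1) = 382·438 = 167316.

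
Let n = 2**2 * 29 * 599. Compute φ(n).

33488

φ(2^2) = 2^2 − 2^1 = 4 − 2 = 2.
φ(29) = 29 − 1 = 28.
φ(599) = 599 − 1 = 598.
Since φ is multiplicative, φ(69484) = 2 · 28 · 598 = 33488.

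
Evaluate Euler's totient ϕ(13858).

6240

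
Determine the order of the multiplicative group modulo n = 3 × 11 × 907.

18120

φ(3) = 3 − 1 = 2.
φ(11) = 11 − 1 = 10.
φ(907) = 907 − 1 = 906.
Since φ is multiplicative, φ(29931) = 2 · 10 · 906 = 18120.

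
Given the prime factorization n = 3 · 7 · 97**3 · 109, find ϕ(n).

1170630144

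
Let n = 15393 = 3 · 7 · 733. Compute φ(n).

8784

φ(15393) = 15393 · (1 − 1/3) · (1 − 1/7) · (1 − 1/733)
       = 15393 · 8784/15393 = 8784.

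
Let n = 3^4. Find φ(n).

φ(3^4) = 3^3·(3−1) = 27·2 = 54.

54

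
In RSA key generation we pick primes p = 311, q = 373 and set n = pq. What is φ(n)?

φ(116003) = 116003 · (1 − 1/311) · (1 − 1/373)
       = 116003 · 115320/116003 = 115320.

115320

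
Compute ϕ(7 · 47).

φ(7) = 7 − 1 = 6.
φ(47) = 47 − 1 = 46.
Since φ is multiplicative, φ(329) = 6 · 46 = 276.

276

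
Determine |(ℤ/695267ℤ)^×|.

Prime factorization: 695267 = 19 × 23 × 37 × 43.
φ(19) = 19 − 1 = 18.
φ(23) = 23 − 1 = 22.
φ(37) = 37 − 1 = 36.
φ(43) = 43 − 1 = 42.
Multiply: 18 · 22 · 36 · 42 = 598752.

598752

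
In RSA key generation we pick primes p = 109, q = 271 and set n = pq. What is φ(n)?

29160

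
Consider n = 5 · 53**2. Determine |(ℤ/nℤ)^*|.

φ(5) = 5 − 1 = 4.
φ(53^2) = 53^2 − 53^1 = 2809 − 53 = 2756.
φ(14045) = 4 × 2756 = 11024.

11024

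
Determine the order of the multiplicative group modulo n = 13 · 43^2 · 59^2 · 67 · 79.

381783834432

φ(13) = 13 − 1 = 12.
φ(43^2) = 43^2 − 43^1 = 1849 − 43 = 1806.
φ(59^2) = 59^1·(59−1) = 59·58 = 3422.
φ(67) = 67 − 1 = 66.
φ(79) = 79 − 1 = 78.
Since φ is multiplicative, φ(442880114521) = 12 · 1806 · 3422 · 66 · 78 = 381783834432.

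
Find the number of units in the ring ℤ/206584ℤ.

Prime factorization: 206584 = 2^3 · 7^2 · 17 · 31.
φ(2^3) = 2^2·(2−1) = 4·1 = 4.
φ(7^2) = 7^1·(7−1) = 7·6 = 42.
φ(17) = 17 − 1 = 16.
φ(31) = 31 − 1 = 30.
φ(206584) = 4 × 42 × 16 × 30 = 80640.

80640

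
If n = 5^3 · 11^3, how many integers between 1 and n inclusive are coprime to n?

φ(166375) = 166375 · (1 − 1/5) · (1 − 1/11)
       = 166375 · 40/55 = 121000.

121000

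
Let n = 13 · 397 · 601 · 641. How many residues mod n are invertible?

φ(1988228801) = 1988228801 · (1 − 1/13) · (1 − 1/397) · (1 − 1/601) · (1 − 1/641)
       = 1988228801 · 1824768000/1988228801 = 1824768000.

1824768000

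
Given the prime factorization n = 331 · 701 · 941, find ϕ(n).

φ(218341171) = 218341171 · (1 − 1/331) · (1 − 1/701) · (1 − 1/941)
       = 218341171 · 217140000/218341171 = 217140000.

217140000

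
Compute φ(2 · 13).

12

φ(2) = 2 − 1 = 1.
φ(13) = 13 − 1 = 12.
Multiply: 1 · 12 = 12.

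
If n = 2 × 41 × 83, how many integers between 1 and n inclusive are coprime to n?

3280

φ(2) = 2 − 1 = 1.
φ(41) = 41 − 1 = 40.
φ(83) = 83 − 1 = 82.
φ(6806) = 1 × 40 × 82 = 3280.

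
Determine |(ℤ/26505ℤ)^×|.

12960

Factor 26505: 26505 = 3^2 · 5 · 19 · 31.
φ(26505) = 26505 · (1 − 1/3) · (1 − 1/5) · (1 − 1/19) · (1 − 1/31)
       = 26505 · 4320/8835 = 12960.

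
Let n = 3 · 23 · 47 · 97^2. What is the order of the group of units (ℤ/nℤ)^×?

φ(30513387) = 30513387 · (1 − 1/3) · (1 − 1/23) · (1 − 1/47) · (1 − 1/97)
       = 30513387 · 194304/314571 = 18847488.

18847488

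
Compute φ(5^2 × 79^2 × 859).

105739920

φ(134025475) = 134025475 · (1 − 1/5) · (1 − 1/79) · (1 − 1/859)
       = 134025475 · 267696/339305 = 105739920.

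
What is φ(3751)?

Prime factorization: 3751 = 11^2 · 31.
φ(3751) = 3751 · (1 − 1/11) · (1 − 1/31)
       = 3751 · 300/341 = 3300.

3300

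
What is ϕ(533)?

533 = 13 · 41.
φ(533) = 533 · (1 − 1/13) · (1 − 1/41)
       = 533 · 480/533 = 480.

480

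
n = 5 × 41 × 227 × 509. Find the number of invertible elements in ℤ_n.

18369280

φ(5) = 5 − 1 = 4.
φ(41) = 41 − 1 = 40.
φ(227) = 227 − 1 = 226.
φ(509) = 509 − 1 = 508.
Since φ is multiplicative, φ(23686315) = 4 · 40 · 226 · 508 = 18369280.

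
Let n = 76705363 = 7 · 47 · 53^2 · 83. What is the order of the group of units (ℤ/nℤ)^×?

62373792

φ(76705363) = 76705363 · (1 − 1/7) · (1 − 1/47) · (1 − 1/53) · (1 − 1/83)
       = 76705363 · 1176864/1447271 = 62373792.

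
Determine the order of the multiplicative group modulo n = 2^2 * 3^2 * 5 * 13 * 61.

34560

φ(2^2) = 2^2 − 2^1 = 4 − 2 = 2.
φ(3^2) = 3^2 − 3^1 = 9 − 3 = 6.
φ(5) = 5 − 1 = 4.
φ(13) = 13 − 1 = 12.
φ(61) = 61 − 1 = 60.
Multiply: 2 · 6 · 4 · 12 · 60 = 34560.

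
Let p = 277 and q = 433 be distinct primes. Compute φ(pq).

φ(n) = (p − 1)(q − 1) = (277−1)(433−1) = 276·432 = 119232.

119232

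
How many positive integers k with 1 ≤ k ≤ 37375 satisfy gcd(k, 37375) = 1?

Factor 37375: 37375 = 5^3 * 13 * 23.
φ(37375) = 37375 · (1 − 1/5) · (1 − 1/13) · (1 − 1/23)
       = 37375 · 1056/1495 = 26400.

26400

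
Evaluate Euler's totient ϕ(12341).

Prime factorization: 12341 = 7 · 41 · 43.
φ(7) = 7 − 1 = 6.
φ(41) = 41 − 1 = 40.
φ(43) = 43 − 1 = 42.
Since φ is multiplicative, φ(12341) = 6 · 40 · 42 = 10080.

10080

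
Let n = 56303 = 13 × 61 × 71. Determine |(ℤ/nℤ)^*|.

φ(56303) = 56303 · (1 − 1/13) · (1 − 1/61) · (1 − 1/71)
       = 56303 · 50400/56303 = 50400.

50400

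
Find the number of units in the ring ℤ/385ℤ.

240

Factor 385: 385 = 5 · 7 · 11.
φ(5) = 5 − 1 = 4.
φ(7) = 7 − 1 = 6.
φ(11) = 11 − 1 = 10.
Since φ is multiplicative, φ(385) = 4 · 6 · 10 = 240.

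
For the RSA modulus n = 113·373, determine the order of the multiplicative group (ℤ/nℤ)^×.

φ(113) = 113 − 1 = 112.
φ(373) = 373 − 1 = 372.
φ(42149) = 112 × 372 = 41664.

41664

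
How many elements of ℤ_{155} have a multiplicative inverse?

120

Factor 155: 155 = 5 · 31.
φ(155) = 155 · (1 − 1/5) · (1 − 1/31)
       = 155 · 120/155 = 120.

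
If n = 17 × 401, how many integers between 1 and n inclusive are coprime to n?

6400

φ(6817) = 6817 · (1 − 1/17) · (1 − 1/401)
       = 6817 · 6400/6817 = 6400.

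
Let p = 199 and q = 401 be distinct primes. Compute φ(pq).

79200

φ(n) = (p − 1)(q − 1) = (199−1)(401−1) = 198·400 = 79200.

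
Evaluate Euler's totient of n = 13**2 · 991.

154440

φ(13^2) = 13^1·(13−1) = 13·12 = 156.
φ(991) = 991 − 1 = 990.
Multiply: 156 · 990 = 154440.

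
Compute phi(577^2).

332352

φ(332929) = 332929 · (1 − 1/577)
       = 332929 · 576/577 = 332352.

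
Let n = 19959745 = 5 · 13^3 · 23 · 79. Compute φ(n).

φ(19959745) = 19959745 · (1 − 1/5) · (1 − 1/13) · (1 − 1/23) · (1 − 1/79)
       = 19959745 · 82368/118105 = 13920192.

13920192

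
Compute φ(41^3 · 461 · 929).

φ(41^3) = 41^3 − 41^2 = 68921 − 1681 = 67240.
φ(461) = 461 − 1 = 460.
φ(929) = 929 − 1 = 928.
Since φ is multiplicative, φ(29516727749) = 67240 · 460 · 928 = 28703411200.

28703411200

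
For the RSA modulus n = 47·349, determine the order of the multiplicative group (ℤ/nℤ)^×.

φ(47) = 47 − 1 = 46.
φ(349) = 349 − 1 = 348.
Multiply: 46 · 348 = 16008.

16008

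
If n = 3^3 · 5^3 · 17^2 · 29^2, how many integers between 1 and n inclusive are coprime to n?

397555200

φ(3^3) = 3^3 − 3^2 = 27 − 9 = 18.
φ(5^3) = 5^2·(5−1) = 25·4 = 100.
φ(17^2) = 17^1·(17−1) = 17·16 = 272.
φ(29^2) = 29^1·(29−1) = 29·28 = 812.
φ(820290375) = 18 × 100 × 272 × 812 = 397555200.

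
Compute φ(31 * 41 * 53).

62400

φ(31) = 31 − 1 = 30.
φ(41) = 41 − 1 = 40.
φ(53) = 53 − 1 = 52.
φ(67363) = 30 × 40 × 52 = 62400.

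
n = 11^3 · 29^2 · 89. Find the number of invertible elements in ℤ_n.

86461760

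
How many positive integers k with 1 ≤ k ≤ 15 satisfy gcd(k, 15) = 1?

8

Prime factorization: 15 = 3 · 5.
φ(15) = 15 · (1 − 1/3) · (1 − 1/5)
       = 15 · 8/15 = 8.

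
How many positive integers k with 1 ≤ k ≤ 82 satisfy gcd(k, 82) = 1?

Factor 82: 82 = 2 · 41.
φ(82) = 82 · (1 − 1/2) · (1 − 1/41)
       = 82 · 40/82 = 40.

40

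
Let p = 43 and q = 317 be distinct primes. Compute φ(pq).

13272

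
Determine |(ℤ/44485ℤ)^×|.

Factor 44485: 44485 = 5 · 7 · 31 · 41.
φ(5) = 5 − 1 = 4.
φ(7) = 7 − 1 = 6.
φ(31) = 31 − 1 = 30.
φ(41) = 41 − 1 = 40.
Since φ is multiplicative, φ(44485) = 4 · 6 · 30 · 40 = 28800.

28800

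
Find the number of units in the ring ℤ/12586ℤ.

5040

Prime factorization: 12586 = 2 · 7 · 29 · 31.
φ(12586) = 12586 · (1 − 1/2) · (1 − 1/7) · (1 − 1/29) · (1 − 1/31)
       = 12586 · 5040/12586 = 5040.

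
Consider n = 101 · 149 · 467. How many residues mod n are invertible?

φ(101) = 101 − 1 = 100.
φ(149) = 149 − 1 = 148.
φ(467) = 467 − 1 = 466.
φ(7027883) = 100 × 148 × 466 = 6896800.

6896800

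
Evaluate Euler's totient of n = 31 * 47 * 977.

φ(31) = 31 − 1 = 30.
φ(47) = 47 − 1 = 46.
φ(977) = 977 − 1 = 976.
φ(1423489) = 30 × 46 × 976 = 1346880.

1346880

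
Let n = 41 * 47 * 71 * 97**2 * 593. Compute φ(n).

710036275200

φ(763375513729) = 763375513729 · (1 − 1/41) · (1 − 1/47) · (1 − 1/71) · (1 − 1/97) · (1 − 1/593)
       = 763375513729 · 7319961600/7869850657 = 710036275200.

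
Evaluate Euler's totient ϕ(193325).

129600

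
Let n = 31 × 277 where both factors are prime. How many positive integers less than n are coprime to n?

8280

φ(n) = (p − 1)(q − 1) = (31−1)(277−1) = 30·276 = 8280.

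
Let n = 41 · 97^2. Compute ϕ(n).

φ(41) = 41 − 1 = 40.
φ(97^2) = 97^2 − 97^1 = 9409 − 97 = 9312.
φ(385769) = 40 × 9312 = 372480.

372480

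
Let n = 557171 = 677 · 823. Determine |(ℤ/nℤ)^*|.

555672

φ(677) = 677 − 1 = 676.
φ(823) = 823 − 1 = 822.
Multiply: 676 · 822 = 555672.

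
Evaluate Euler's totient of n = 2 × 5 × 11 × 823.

φ(2) = 2 − 1 = 1.
φ(5) = 5 − 1 = 4.
φ(11) = 11 − 1 = 10.
φ(823) = 823 − 1 = 822.
Since φ is multiplicative, φ(90530) = 1 · 4 · 10 · 822 = 32880.

32880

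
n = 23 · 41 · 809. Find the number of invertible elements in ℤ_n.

711040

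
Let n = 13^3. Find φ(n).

2028

φ(2197) = 2197 · (1 − 1/13)
       = 2197 · 12/13 = 2028.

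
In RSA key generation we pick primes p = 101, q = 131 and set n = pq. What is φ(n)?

13000

For distinct primes, φ(pq) = (p−1)(q−1) = 100 × 130 = 13000.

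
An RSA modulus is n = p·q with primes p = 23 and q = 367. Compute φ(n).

8052

φ(pq) = (p−1)(q−1) = 22 · 366 = 8052.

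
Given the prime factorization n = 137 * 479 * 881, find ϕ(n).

φ(57813863) = 57813863 · (1 − 1/137) · (1 − 1/479) · (1 − 1/881)
       = 57813863 · 57207040/57813863 = 57207040.

57207040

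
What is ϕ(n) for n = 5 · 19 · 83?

φ(7885) = 7885 · (1 − 1/5) · (1 − 1/19) · (1 − 1/83)
       = 7885 · 5904/7885 = 5904.

5904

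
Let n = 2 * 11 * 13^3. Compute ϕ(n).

20280

φ(48334) = 48334 · (1 − 1/2) · (1 − 1/11) · (1 − 1/13)
       = 48334 · 120/286 = 20280.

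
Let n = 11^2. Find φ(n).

φ(121) = 121 · (1 − 1/11)
       = 121 · 10/11 = 110.

110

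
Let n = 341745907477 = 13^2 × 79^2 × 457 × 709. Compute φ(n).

310344742656

φ(13^2) = 13^1·(13−1) = 13·12 = 156.
φ(79^2) = 79^2 − 79^1 = 6241 − 79 = 6162.
φ(457) = 457 − 1 = 456.
φ(709) = 709 − 1 = 708.
Since φ is multiplicative, φ(341745907477) = 156 · 6162 · 456 · 708 = 310344742656.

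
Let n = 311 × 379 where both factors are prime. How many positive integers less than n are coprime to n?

For distinct primes, φ(pq) = (p−1)(q−1) = 310 × 378 = 117180.

117180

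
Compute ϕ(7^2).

42

φ(49) = 49 · (1 − 1/7)
       = 49 · 6/7 = 42.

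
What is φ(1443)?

864

First factor: 1443 = 3 × 13 × 37.
φ(1443) = 1443 · (1 − 1/3) · (1 − 1/13) · (1 − 1/37)
       = 1443 · 864/1443 = 864.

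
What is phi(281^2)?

78680

φ(281^2) = 281^2 − 281^1 = 78961 − 281 = 78680.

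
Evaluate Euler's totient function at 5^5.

φ(3125) = 3125 · (1 − 1/5)
       = 3125 · 4/5 = 2500.

2500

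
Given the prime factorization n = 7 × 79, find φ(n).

φ(553) = 553 · (1 − 1/7) · (1 − 1/79)
       = 553 · 468/553 = 468.

468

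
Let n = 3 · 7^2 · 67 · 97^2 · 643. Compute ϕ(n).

φ(59586321963) = 59586321963 · (1 − 1/3) · (1 − 1/7) · (1 − 1/67) · (1 − 1/97) · (1 − 1/643)
       = 59586321963 · 48812544/87755997 = 33143717376.

33143717376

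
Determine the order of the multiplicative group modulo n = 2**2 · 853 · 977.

1663104

φ(2^2) = 2^1·(2−1) = 2·1 = 2.
φ(853) = 853 − 1 = 852.
φ(977) = 977 − 1 = 976.
φ(3333524) = 2 × 852 × 976 = 1663104.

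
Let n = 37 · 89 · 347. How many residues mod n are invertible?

1096128

φ(37) = 37 − 1 = 36.
φ(89) = 89 − 1 = 88.
φ(347) = 347 − 1 = 346.
φ(1142671) = 36 × 88 × 346 = 1096128.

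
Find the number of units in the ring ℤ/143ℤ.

Factor 143: 143 = 11 * 13.
φ(11) = 11 − 1 = 10.
φ(13) = 13 − 1 = 12.
Since φ is multiplicative, φ(143) = 10 · 12 = 120.

120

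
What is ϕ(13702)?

Prime factorization: 13702 = 2 * 13 * 17 * 31.
φ(13702) = 13702 · (1 − 1/2) · (1 − 1/13) · (1 − 1/17) · (1 − 1/31)
       = 13702 · 5760/13702 = 5760.

5760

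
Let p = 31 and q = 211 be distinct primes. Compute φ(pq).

6300

φ(6541) = 6541 · (1 − 1/31) · (1 − 1/211)
       = 6541 · 6300/6541 = 6300.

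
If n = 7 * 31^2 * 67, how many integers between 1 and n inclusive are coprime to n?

368280

φ(7) = 7 − 1 = 6.
φ(31^2) = 31^2 − 31^1 = 961 − 31 = 930.
φ(67) = 67 − 1 = 66.
φ(450709) = 6 × 930 × 66 = 368280.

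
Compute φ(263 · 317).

82792

φ(83371) = 83371 · (1 − 1/263) · (1 − 1/317)
       = 83371 · 82792/83371 = 82792.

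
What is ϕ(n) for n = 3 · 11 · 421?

8400

φ(3) = 3 − 1 = 2.
φ(11) = 11 − 1 = 10.
φ(421) = 421 − 1 = 420.
Since φ is multiplicative, φ(13893) = 2 · 10 · 420 = 8400.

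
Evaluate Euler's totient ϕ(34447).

27216

Prime factorization: 34447 = 7^2 * 19 * 37.
φ(7^2) = 7^2 − 7^1 = 49 − 7 = 42.
φ(19) = 19 − 1 = 18.
φ(37) = 37 − 1 = 36.
Multiply: 42 · 18 · 36 = 27216.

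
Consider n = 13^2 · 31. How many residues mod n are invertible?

φ(13^2) = 13^1·(13−1) = 13·12 = 156.
φ(31) = 31 − 1 = 30.
Since φ is multiplicative, φ(5239) = 156 · 30 = 4680.

4680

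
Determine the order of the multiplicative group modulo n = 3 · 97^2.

18624

φ(3) = 3 − 1 = 2.
φ(97^2) = 97^1·(97−1) = 97·96 = 9312.
Multiply: 2 · 9312 = 18624.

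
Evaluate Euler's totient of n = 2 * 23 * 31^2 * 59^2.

φ(2) = 2 − 1 = 1.
φ(23) = 23 − 1 = 22.
φ(31^2) = 31^1·(31−1) = 31·30 = 930.
φ(59^2) = 59^1·(59−1) = 59·58 = 3422.
Multiply: 1 · 22 · 930 · 3422 = 70014120.

70014120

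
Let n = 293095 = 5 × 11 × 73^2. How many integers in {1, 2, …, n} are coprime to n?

210240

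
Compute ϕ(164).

Factor 164: 164 = 2^2 * 41.
φ(2^2) = 2^2 − 2^1 = 4 − 2 = 2.
φ(41) = 41 − 1 = 40.
φ(164) = 2 × 40 = 80.

80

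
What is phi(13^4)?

φ(13^4) = 13^3·(13−1) = 2197·12 = 26364.

26364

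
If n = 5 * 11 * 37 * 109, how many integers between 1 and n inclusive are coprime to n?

φ(5) = 5 − 1 = 4.
φ(11) = 11 − 1 = 10.
φ(37) = 37 − 1 = 36.
φ(109) = 109 − 1 = 108.
φ(221815) = 4 × 10 × 36 × 108 = 155520.

155520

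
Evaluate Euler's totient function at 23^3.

11638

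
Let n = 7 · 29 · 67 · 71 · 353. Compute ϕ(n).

273208320

φ(7) = 7 − 1 = 6.
φ(29) = 29 − 1 = 28.
φ(67) = 67 − 1 = 66.
φ(71) = 71 − 1 = 70.
φ(353) = 353 − 1 = 352.
Multiply: 6 · 28 · 66 · 70 · 352 = 273208320.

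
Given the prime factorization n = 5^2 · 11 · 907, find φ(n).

181200

φ(249425) = 249425 · (1 − 1/5) · (1 − 1/11) · (1 − 1/907)
       = 249425 · 36240/49885 = 181200.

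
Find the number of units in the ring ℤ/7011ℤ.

7011 = 3**2 · 19 · 41.
φ(3^2) = 3^1·(3−1) = 3·2 = 6.
φ(19) = 19 − 1 = 18.
φ(41) = 41 − 1 = 40.
Multiply: 6 · 18 · 40 = 4320.

4320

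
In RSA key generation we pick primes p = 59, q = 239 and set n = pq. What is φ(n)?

For distinct primes, φ(pq) = (p−1)(q−1) = 58 × 238 = 13804.

13804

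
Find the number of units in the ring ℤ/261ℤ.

Factor 261: 261 = 3**2 · 29.
φ(3^2) = 3^2 − 3^1 = 9 − 3 = 6.
φ(29) = 29 − 1 = 28.
φ(261) = 6 × 28 = 168.

168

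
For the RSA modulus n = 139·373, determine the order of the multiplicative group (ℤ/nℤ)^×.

51336

φ(51847) = 51847 · (1 − 1/139) · (1 − 1/373)
       = 51847 · 51336/51847 = 51336.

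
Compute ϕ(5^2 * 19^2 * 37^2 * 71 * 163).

103317379200

φ(142987018925) = 142987018925 · (1 − 1/5) · (1 − 1/19) · (1 − 1/37) · (1 − 1/71) · (1 − 1/163)
       = 142987018925 · 29393280/40679095 = 103317379200.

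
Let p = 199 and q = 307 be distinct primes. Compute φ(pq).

60588

φ(n) = (p − 1)(q − 1) = (199−1)(307−1) = 198·306 = 60588.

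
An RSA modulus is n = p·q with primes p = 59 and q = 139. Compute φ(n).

For distinct primes, φ(pq) = (p−1)(q−1) = 58 × 138 = 8004.

8004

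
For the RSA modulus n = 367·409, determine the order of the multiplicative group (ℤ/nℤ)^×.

φ(pq) = (p−1)(q−1) = 366 · 408 = 149328.

149328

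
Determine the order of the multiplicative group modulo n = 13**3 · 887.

1796808

φ(13^3) = 13^3 − 13^2 = 2197 − 169 = 2028.
φ(887) = 887 − 1 = 886.
Multiply: 2028 · 886 = 1796808.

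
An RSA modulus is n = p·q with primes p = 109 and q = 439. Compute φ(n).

φ(n) = (p − 1)(q − 1) = (109−1)(439−1) = 108·438 = 47304.

47304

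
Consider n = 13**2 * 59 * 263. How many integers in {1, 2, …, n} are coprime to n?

φ(13^2) = 13^2 − 13^1 = 169 − 13 = 156.
φ(59) = 59 − 1 = 58.
φ(263) = 263 − 1 = 262.
Multiply: 156 · 58 · 262 = 2370576.

2370576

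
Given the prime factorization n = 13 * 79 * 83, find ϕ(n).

76752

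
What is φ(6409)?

5376

Prime factorization: 6409 = 13 × 17 × 29.
φ(13) = 13 − 1 = 12.
φ(17) = 17 − 1 = 16.
φ(29) = 29 − 1 = 28.
φ(6409) = 12 × 16 × 28 = 5376.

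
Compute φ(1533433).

Factor 1533433: 1533433 = 11**2 · 19 · 23 · 29.
φ(11^2) = 11^2 − 11^1 = 121 − 11 = 110.
φ(19) = 19 − 1 = 18.
φ(23) = 23 − 1 = 22.
φ(29) = 29 − 1 = 28.
Since φ is multiplicative, φ(1533433) = 110 · 18 · 22 · 28 = 1219680.

1219680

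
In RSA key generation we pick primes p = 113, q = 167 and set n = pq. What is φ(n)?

φ(18871) = 18871 · (1 − 1/113) · (1 − 1/167)
       = 18871 · 18592/18871 = 18592.

18592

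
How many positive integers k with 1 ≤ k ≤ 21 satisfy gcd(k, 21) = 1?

Prime factorization: 21 = 3 * 7.
φ(3) = 3 − 1 = 2.
φ(7) = 7 − 1 = 6.
Since φ is multiplicative, φ(21) = 2 · 6 = 12.

12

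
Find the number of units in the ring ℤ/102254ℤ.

First factor: 102254 = 2 * 29 * 41 * 43.
φ(102254) = 102254 · (1 − 1/2) · (1 − 1/29) · (1 − 1/41) · (1 − 1/43)
       = 102254 · 47040/102254 = 47040.

47040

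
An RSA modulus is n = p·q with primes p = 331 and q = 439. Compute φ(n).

φ(331) = 331 − 1 = 330.
φ(439) = 439 − 1 = 438.
Multiply: 330 · 438 = 144540.

144540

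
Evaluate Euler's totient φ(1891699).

Prime factorization: 1891699 = 29 * 37 * 41 * 43.
φ(1891699) = 1891699 · (1 − 1/29) · (1 − 1/37) · (1 − 1/41) · (1 − 1/43)
       = 1891699 · 1693440/1891699 = 1693440.

1693440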